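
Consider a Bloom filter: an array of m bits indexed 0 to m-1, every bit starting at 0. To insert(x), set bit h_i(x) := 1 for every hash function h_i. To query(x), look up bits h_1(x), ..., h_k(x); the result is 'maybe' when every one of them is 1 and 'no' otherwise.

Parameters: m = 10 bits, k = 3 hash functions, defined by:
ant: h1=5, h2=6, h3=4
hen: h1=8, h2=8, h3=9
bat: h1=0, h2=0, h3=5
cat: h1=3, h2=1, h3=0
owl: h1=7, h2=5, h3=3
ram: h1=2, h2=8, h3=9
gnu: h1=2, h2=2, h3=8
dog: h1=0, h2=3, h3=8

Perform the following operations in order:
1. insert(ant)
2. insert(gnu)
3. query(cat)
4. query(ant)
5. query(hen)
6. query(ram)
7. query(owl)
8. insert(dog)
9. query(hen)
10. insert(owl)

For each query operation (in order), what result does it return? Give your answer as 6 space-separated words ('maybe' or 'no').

Answer: no maybe no no no no

Derivation:
Start: bits=0000000000
Op 1: insert ant -> sets bits 4 5 6 -> bits=0000111000
Op 2: insert gnu -> sets bits 2 8 -> bits=0010111010
Op 3: query cat -> checks bit0=0, bit1=0, bit3=0 (has a 0) -> no
Op 4: query ant -> checks bit4=1, bit5=1, bit6=1 (all 1) -> maybe
Op 5: query hen -> checks bit8=1, bit9=0 (has a 0) -> no
Op 6: query ram -> checks bit2=1, bit8=1, bit9=0 (has a 0) -> no
Op 7: query owl -> checks bit3=0, bit5=1, bit7=0 (has a 0) -> no
Op 8: insert dog -> sets bits 0 3 8 -> bits=1011111010
Op 9: query hen -> checks bit8=1, bit9=0 (has a 0) -> no
Op 10: insert owl -> sets bits 3 5 7 -> bits=1011111110
Query results in order: no maybe no no no no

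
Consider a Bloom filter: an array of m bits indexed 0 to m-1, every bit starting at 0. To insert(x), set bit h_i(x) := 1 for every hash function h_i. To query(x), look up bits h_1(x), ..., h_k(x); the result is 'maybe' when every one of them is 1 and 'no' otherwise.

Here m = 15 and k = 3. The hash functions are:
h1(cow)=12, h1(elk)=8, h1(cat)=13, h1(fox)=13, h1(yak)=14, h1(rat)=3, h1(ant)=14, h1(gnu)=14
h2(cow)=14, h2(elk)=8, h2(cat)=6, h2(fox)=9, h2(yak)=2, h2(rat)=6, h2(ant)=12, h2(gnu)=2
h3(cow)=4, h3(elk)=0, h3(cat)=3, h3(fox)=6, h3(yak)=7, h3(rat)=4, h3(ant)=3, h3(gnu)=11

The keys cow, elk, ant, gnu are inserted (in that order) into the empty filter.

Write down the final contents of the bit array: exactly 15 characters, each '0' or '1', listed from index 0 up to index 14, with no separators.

Answer: 101110001001101

Derivation:
Start: bits=000000000000000
After insert 'cow': sets bits 4 12 14 -> bits=000010000000101
After insert 'elk': sets bits 0 8 -> bits=100010001000101
After insert 'ant': sets bits 3 12 14 -> bits=100110001000101
After insert 'gnu': sets bits 2 11 14 -> bits=101110001001101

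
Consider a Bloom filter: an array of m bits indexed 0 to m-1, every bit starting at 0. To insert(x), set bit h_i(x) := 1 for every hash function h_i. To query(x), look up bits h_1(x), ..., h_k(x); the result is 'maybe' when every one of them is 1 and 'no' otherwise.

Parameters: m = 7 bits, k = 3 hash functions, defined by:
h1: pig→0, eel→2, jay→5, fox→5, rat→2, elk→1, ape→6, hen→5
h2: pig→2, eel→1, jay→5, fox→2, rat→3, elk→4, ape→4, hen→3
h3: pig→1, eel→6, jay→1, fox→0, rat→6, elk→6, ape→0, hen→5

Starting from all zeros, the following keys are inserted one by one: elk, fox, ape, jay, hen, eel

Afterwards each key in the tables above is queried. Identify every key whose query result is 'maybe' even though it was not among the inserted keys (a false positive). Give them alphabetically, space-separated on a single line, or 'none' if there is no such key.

Start: bits=0000000
After insert 'elk': sets bits 1 4 6 -> bits=0100101
After insert 'fox': sets bits 0 2 5 -> bits=1110111
After insert 'ape': sets bits 0 4 6 -> bits=1110111
After insert 'jay': sets bits 1 5 -> bits=1110111
After insert 'hen': sets bits 3 5 -> bits=1111111
After insert 'eel': sets bits 1 2 6 -> bits=1111111
Not inserted: pig rat — query each against bits=1111111:
query pig: checks bit0=1, bit1=1, bit2=1 (all 1) -> maybe => FALSE POSITIVE
query rat: checks bit2=1, bit3=1, bit6=1 (all 1) -> maybe => FALSE POSITIVE
False positives (alphabetical): pig rat

Answer: pig rat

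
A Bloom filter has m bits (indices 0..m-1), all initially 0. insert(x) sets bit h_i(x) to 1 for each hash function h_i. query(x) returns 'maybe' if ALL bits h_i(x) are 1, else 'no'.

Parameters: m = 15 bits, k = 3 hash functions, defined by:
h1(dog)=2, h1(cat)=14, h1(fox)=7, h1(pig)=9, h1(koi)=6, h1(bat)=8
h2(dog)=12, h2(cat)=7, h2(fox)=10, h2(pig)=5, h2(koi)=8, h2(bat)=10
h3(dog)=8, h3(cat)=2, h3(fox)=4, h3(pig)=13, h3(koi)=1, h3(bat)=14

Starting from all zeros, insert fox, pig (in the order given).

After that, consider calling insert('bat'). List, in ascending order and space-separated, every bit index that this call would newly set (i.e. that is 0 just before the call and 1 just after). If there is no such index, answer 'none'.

Answer: 8 14

Derivation:
Start: bits=000000000000000
After insert 'fox': sets bits 4 7 10 -> bits=000010010010000
After insert 'pig': sets bits 5 9 13 -> bits=000011010110010
insert 'bat' would touch bits 8 10 14; currently bit8=0, bit10=1, bit14=0
Bits that are 0 among those (would change 0->1): 8 14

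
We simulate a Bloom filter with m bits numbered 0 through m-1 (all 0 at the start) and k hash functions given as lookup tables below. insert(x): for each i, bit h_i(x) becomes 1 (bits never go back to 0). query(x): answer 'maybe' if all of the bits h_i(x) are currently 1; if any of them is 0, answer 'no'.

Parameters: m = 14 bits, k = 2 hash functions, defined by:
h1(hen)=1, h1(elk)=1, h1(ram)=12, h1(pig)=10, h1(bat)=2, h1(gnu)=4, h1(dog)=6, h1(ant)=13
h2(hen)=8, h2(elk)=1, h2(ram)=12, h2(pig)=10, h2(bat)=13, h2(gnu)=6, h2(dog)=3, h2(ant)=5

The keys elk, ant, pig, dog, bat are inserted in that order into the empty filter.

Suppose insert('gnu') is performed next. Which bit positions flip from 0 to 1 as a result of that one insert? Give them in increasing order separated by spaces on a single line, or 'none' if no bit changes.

Answer: 4

Derivation:
Start: bits=00000000000000
After insert 'elk': sets bits 1 -> bits=01000000000000
After insert 'ant': sets bits 5 13 -> bits=01000100000001
After insert 'pig': sets bits 10 -> bits=01000100001001
After insert 'dog': sets bits 3 6 -> bits=01010110001001
After insert 'bat': sets bits 2 13 -> bits=01110110001001
insert 'gnu' would touch bits 4 6; currently bit4=0, bit6=1
Bits that are 0 among those (would change 0->1): 4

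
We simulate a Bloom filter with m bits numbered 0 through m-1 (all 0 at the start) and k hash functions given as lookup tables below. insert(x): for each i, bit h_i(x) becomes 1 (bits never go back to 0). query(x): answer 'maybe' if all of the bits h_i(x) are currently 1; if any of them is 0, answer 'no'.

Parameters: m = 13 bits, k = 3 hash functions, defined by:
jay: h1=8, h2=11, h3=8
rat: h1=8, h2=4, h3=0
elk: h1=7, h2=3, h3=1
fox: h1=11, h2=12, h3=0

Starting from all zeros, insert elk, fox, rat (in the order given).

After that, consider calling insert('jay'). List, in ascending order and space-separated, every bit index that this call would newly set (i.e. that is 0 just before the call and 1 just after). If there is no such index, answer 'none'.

Start: bits=0000000000000
After insert 'elk': sets bits 1 3 7 -> bits=0101000100000
After insert 'fox': sets bits 0 11 12 -> bits=1101000100011
After insert 'rat': sets bits 0 4 8 -> bits=1101100110011
insert 'jay' would touch bits 8 11; currently bit8=1, bit11=1
Bits that are 0 among those (would change 0->1): none

Answer: none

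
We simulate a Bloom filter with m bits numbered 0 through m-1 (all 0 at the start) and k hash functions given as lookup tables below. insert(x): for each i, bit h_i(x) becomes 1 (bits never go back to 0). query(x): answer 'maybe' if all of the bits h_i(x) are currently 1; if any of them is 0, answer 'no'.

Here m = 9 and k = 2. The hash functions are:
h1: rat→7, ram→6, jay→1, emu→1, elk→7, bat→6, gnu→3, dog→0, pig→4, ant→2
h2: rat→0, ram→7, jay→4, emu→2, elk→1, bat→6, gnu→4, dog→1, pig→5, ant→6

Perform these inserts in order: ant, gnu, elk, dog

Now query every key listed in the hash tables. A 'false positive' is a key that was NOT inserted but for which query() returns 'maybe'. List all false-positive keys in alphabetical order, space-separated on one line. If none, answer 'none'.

Answer: bat emu jay ram rat

Derivation:
Start: bits=000000000
After insert 'ant': sets bits 2 6 -> bits=001000100
After insert 'gnu': sets bits 3 4 -> bits=001110100
After insert 'elk': sets bits 1 7 -> bits=011110110
After insert 'dog': sets bits 0 1 -> bits=111110110
Not inserted: bat emu jay pig ram rat — query each against bits=111110110:
query bat: checks bit6=1 (all 1) -> maybe => FALSE POSITIVE
query emu: checks bit1=1, bit2=1 (all 1) -> maybe => FALSE POSITIVE
query jay: checks bit1=1, bit4=1 (all 1) -> maybe => FALSE POSITIVE
query pig: checks bit4=1, bit5=0 (has a 0) -> no => not a false positive
query ram: checks bit6=1, bit7=1 (all 1) -> maybe => FALSE POSITIVE
query rat: checks bit0=1, bit7=1 (all 1) -> maybe => FALSE POSITIVE
False positives (alphabetical): bat emu jay ram rat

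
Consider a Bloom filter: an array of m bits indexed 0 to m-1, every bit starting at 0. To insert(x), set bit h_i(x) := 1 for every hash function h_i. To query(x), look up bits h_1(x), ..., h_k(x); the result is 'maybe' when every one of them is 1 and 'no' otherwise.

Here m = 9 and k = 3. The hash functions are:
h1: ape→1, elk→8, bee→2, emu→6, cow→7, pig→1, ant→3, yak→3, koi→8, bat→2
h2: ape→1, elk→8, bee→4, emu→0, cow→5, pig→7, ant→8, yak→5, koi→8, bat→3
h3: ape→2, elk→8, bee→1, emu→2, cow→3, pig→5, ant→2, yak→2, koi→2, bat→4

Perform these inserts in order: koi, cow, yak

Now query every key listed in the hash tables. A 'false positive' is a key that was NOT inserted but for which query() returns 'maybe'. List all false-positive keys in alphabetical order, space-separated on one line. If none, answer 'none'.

Start: bits=000000000
After insert 'koi': sets bits 2 8 -> bits=001000001
After insert 'cow': sets bits 3 5 7 -> bits=001101011
After insert 'yak': sets bits 2 3 5 -> bits=001101011
Not inserted: ant ape bat bee elk emu pig — query each against bits=001101011:
query ant: checks bit2=1, bit3=1, bit8=1 (all 1) -> maybe => FALSE POSITIVE
query ape: checks bit1=0, bit2=1 (has a 0) -> no => not a false positive
query bat: checks bit2=1, bit3=1, bit4=0 (has a 0) -> no => not a false positive
query bee: checks bit1=0, bit2=1, bit4=0 (has a 0) -> no => not a false positive
query elk: checks bit8=1 (all 1) -> maybe => FALSE POSITIVE
query emu: checks bit0=0, bit2=1, bit6=0 (has a 0) -> no => not a false positive
query pig: checks bit1=0, bit5=1, bit7=1 (has a 0) -> no => not a false positive
False positives (alphabetical): ant elk

Answer: ant elk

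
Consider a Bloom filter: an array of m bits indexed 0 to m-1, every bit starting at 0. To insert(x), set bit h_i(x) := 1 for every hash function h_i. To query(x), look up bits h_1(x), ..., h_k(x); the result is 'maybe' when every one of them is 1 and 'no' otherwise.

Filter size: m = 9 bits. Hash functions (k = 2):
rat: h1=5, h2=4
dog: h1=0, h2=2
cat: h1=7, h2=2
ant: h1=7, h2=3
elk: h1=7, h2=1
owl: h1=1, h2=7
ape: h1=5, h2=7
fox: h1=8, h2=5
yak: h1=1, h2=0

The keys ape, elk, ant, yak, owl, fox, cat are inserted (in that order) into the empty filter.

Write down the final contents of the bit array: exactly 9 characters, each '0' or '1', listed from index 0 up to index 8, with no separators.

Answer: 111101011

Derivation:
Start: bits=000000000
After insert 'ape': sets bits 5 7 -> bits=000001010
After insert 'elk': sets bits 1 7 -> bits=010001010
After insert 'ant': sets bits 3 7 -> bits=010101010
After insert 'yak': sets bits 0 1 -> bits=110101010
After insert 'owl': sets bits 1 7 -> bits=110101010
After insert 'fox': sets bits 5 8 -> bits=110101011
After insert 'cat': sets bits 2 7 -> bits=111101011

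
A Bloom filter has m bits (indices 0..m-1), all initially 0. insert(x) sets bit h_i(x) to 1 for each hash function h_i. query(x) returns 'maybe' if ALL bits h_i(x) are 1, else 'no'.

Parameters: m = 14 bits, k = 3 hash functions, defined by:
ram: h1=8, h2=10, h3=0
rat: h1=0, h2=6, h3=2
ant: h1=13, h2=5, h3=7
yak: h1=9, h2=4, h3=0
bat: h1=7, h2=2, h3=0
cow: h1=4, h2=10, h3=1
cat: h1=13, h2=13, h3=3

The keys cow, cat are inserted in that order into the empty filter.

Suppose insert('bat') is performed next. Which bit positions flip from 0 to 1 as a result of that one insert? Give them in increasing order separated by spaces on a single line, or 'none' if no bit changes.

Start: bits=00000000000000
After insert 'cow': sets bits 1 4 10 -> bits=01001000001000
After insert 'cat': sets bits 3 13 -> bits=01011000001001
insert 'bat' would touch bits 0 2 7; currently bit0=0, bit2=0, bit7=0
Bits that are 0 among those (would change 0->1): 0 2 7

Answer: 0 2 7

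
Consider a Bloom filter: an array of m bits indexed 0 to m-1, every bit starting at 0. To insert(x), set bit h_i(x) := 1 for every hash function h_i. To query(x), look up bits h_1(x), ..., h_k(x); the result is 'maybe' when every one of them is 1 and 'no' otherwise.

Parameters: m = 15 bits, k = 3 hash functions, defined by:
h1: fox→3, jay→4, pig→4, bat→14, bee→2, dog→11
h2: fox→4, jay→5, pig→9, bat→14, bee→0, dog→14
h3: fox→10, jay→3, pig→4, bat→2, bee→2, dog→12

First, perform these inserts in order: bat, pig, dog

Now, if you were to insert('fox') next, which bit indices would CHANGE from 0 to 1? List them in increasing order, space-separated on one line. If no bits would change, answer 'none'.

Answer: 3 10

Derivation:
Start: bits=000000000000000
After insert 'bat': sets bits 2 14 -> bits=001000000000001
After insert 'pig': sets bits 4 9 -> bits=001010000100001
After insert 'dog': sets bits 11 12 14 -> bits=001010000101101
insert 'fox' would touch bits 3 4 10; currently bit3=0, bit4=1, bit10=0
Bits that are 0 among those (would change 0->1): 3 10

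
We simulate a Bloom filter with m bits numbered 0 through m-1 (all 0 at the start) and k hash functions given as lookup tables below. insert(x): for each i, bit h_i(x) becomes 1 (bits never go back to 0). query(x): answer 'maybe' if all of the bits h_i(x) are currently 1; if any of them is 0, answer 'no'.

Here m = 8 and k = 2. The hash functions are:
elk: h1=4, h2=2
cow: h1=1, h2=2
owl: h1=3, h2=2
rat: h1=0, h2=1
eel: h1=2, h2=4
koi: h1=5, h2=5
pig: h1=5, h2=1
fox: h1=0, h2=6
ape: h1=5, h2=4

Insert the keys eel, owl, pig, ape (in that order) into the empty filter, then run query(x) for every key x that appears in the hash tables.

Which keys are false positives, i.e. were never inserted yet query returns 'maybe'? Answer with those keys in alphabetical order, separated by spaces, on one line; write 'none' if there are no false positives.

Start: bits=00000000
After insert 'eel': sets bits 2 4 -> bits=00101000
After insert 'owl': sets bits 2 3 -> bits=00111000
After insert 'pig': sets bits 1 5 -> bits=01111100
After insert 'ape': sets bits 4 5 -> bits=01111100
Not inserted: cow elk fox koi rat — query each against bits=01111100:
query cow: checks bit1=1, bit2=1 (all 1) -> maybe => FALSE POSITIVE
query elk: checks bit2=1, bit4=1 (all 1) -> maybe => FALSE POSITIVE
query fox: checks bit0=0, bit6=0 (has a 0) -> no => not a false positive
query koi: checks bit5=1 (all 1) -> maybe => FALSE POSITIVE
query rat: checks bit0=0, bit1=1 (has a 0) -> no => not a false positive
False positives (alphabetical): cow elk koi

Answer: cow elk koi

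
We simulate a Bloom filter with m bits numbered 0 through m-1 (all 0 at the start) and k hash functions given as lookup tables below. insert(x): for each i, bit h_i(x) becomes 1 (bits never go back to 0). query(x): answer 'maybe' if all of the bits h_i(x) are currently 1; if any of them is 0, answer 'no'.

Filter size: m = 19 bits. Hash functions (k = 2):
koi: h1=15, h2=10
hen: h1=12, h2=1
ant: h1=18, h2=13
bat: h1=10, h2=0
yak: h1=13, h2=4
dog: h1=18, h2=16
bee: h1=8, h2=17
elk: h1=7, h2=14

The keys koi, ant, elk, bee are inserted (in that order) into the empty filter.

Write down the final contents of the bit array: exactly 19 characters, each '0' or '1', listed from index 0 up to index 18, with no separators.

Start: bits=0000000000000000000
After insert 'koi': sets bits 10 15 -> bits=0000000000100001000
After insert 'ant': sets bits 13 18 -> bits=0000000000100101001
After insert 'elk': sets bits 7 14 -> bits=0000000100100111001
After insert 'bee': sets bits 8 17 -> bits=0000000110100111011

Answer: 0000000110100111011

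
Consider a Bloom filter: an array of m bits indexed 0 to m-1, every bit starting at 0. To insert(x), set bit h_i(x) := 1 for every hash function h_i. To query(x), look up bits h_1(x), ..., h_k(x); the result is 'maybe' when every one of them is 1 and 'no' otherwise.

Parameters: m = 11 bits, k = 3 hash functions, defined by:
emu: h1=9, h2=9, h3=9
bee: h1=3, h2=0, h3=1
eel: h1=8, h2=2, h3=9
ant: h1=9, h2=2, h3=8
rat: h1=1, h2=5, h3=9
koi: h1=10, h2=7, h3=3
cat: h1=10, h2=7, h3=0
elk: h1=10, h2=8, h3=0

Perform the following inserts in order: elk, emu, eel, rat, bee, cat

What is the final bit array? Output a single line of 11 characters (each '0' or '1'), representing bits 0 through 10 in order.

Answer: 11110101111

Derivation:
Start: bits=00000000000
After insert 'elk': sets bits 0 8 10 -> bits=10000000101
After insert 'emu': sets bits 9 -> bits=10000000111
After insert 'eel': sets bits 2 8 9 -> bits=10100000111
After insert 'rat': sets bits 1 5 9 -> bits=11100100111
After insert 'bee': sets bits 0 1 3 -> bits=11110100111
After insert 'cat': sets bits 0 7 10 -> bits=11110101111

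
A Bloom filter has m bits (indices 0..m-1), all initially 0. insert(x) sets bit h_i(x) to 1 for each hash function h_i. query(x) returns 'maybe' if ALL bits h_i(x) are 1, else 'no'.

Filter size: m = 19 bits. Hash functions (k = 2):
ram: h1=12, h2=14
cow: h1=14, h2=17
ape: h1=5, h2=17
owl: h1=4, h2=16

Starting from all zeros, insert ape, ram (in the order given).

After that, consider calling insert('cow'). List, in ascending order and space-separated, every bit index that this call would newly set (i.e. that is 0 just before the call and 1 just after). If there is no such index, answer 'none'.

Answer: none

Derivation:
Start: bits=0000000000000000000
After insert 'ape': sets bits 5 17 -> bits=0000010000000000010
After insert 'ram': sets bits 12 14 -> bits=0000010000001010010
insert 'cow' would touch bits 14 17; currently bit14=1, bit17=1
Bits that are 0 among those (would change 0->1): none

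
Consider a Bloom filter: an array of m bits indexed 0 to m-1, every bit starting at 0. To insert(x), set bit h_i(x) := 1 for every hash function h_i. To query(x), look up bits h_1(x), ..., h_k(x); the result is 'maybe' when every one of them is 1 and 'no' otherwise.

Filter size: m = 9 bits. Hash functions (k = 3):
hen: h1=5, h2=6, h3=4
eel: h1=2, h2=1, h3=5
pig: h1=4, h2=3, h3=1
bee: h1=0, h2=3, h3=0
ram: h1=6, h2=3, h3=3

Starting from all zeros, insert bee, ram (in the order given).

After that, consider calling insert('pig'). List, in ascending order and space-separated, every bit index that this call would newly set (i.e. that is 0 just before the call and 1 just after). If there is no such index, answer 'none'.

Start: bits=000000000
After insert 'bee': sets bits 0 3 -> bits=100100000
After insert 'ram': sets bits 3 6 -> bits=100100100
insert 'pig' would touch bits 1 3 4; currently bit1=0, bit3=1, bit4=0
Bits that are 0 among those (would change 0->1): 1 4

Answer: 1 4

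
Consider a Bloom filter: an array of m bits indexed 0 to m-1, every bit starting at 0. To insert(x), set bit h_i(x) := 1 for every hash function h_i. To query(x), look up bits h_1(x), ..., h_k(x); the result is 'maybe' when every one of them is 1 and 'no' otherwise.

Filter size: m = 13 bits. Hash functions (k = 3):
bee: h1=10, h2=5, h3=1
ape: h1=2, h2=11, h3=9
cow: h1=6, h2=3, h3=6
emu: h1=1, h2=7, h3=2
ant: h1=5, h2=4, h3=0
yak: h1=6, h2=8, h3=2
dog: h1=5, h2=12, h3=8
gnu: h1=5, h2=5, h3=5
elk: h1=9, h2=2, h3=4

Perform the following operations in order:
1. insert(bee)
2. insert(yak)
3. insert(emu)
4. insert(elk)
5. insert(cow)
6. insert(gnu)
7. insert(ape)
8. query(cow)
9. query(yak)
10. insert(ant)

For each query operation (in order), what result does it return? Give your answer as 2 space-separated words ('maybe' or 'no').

Start: bits=0000000000000
Op 1: insert bee -> sets bits 1 5 10 -> bits=0100010000100
Op 2: insert yak -> sets bits 2 6 8 -> bits=0110011010100
Op 3: insert emu -> sets bits 1 2 7 -> bits=0110011110100
Op 4: insert elk -> sets bits 2 4 9 -> bits=0110111111100
Op 5: insert cow -> sets bits 3 6 -> bits=0111111111100
Op 6: insert gnu -> sets bits 5 -> bits=0111111111100
Op 7: insert ape -> sets bits 2 9 11 -> bits=0111111111110
Op 8: query cow -> checks bit3=1, bit6=1 (all 1) -> maybe
Op 9: query yak -> checks bit2=1, bit6=1, bit8=1 (all 1) -> maybe
Op 10: insert ant -> sets bits 0 4 5 -> bits=1111111111110
Query results in order: maybe maybe

Answer: maybe maybe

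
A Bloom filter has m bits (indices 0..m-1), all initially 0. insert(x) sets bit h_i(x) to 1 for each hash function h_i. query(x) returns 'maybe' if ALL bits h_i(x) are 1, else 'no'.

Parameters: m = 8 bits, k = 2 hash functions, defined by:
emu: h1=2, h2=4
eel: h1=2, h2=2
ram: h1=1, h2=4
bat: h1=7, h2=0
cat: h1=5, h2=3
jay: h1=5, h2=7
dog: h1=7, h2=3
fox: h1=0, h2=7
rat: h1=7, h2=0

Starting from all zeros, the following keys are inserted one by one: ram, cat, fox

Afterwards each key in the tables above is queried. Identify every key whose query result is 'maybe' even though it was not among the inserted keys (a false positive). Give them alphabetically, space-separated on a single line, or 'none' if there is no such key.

Start: bits=00000000
After insert 'ram': sets bits 1 4 -> bits=01001000
After insert 'cat': sets bits 3 5 -> bits=01011100
After insert 'fox': sets bits 0 7 -> bits=11011101
Not inserted: bat dog eel emu jay rat — query each against bits=11011101:
query bat: checks bit0=1, bit7=1 (all 1) -> maybe => FALSE POSITIVE
query dog: checks bit3=1, bit7=1 (all 1) -> maybe => FALSE POSITIVE
query eel: checks bit2=0 (has a 0) -> no => not a false positive
query emu: checks bit2=0, bit4=1 (has a 0) -> no => not a false positive
query jay: checks bit5=1, bit7=1 (all 1) -> maybe => FALSE POSITIVE
query rat: checks bit0=1, bit7=1 (all 1) -> maybe => FALSE POSITIVE
False positives (alphabetical): bat dog jay rat

Answer: bat dog jay rat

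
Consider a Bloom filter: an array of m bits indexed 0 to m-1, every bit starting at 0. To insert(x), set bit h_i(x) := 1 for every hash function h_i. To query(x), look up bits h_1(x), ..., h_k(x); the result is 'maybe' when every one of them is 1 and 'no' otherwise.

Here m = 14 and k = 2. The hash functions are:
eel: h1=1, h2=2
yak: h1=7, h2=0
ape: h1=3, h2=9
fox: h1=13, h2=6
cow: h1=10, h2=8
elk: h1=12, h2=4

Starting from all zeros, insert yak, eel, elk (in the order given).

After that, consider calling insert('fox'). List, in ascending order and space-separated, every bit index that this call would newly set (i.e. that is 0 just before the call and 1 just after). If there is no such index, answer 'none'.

Start: bits=00000000000000
After insert 'yak': sets bits 0 7 -> bits=10000001000000
After insert 'eel': sets bits 1 2 -> bits=11100001000000
After insert 'elk': sets bits 4 12 -> bits=11101001000010
insert 'fox' would touch bits 6 13; currently bit6=0, bit13=0
Bits that are 0 among those (would change 0->1): 6 13

Answer: 6 13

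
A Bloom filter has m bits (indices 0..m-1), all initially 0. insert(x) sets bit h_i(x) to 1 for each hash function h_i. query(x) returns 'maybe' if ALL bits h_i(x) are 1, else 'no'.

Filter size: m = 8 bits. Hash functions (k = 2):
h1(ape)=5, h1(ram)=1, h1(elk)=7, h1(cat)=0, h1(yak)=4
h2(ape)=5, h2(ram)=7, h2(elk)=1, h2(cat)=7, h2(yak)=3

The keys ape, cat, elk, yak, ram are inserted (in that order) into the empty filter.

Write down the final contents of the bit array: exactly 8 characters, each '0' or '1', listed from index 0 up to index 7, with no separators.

Start: bits=00000000
After insert 'ape': sets bits 5 -> bits=00000100
After insert 'cat': sets bits 0 7 -> bits=10000101
After insert 'elk': sets bits 1 7 -> bits=11000101
After insert 'yak': sets bits 3 4 -> bits=11011101
After insert 'ram': sets bits 1 7 -> bits=11011101

Answer: 11011101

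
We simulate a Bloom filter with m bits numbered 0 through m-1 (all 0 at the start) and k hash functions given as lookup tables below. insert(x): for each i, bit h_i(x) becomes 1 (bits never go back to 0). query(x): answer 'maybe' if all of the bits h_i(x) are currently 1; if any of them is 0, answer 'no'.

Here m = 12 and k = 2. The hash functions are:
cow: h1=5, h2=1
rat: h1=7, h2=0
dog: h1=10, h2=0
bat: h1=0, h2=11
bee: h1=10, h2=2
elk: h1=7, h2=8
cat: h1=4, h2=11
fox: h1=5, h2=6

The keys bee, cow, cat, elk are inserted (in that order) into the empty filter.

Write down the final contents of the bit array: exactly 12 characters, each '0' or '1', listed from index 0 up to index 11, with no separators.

Answer: 011011011011

Derivation:
Start: bits=000000000000
After insert 'bee': sets bits 2 10 -> bits=001000000010
After insert 'cow': sets bits 1 5 -> bits=011001000010
After insert 'cat': sets bits 4 11 -> bits=011011000011
After insert 'elk': sets bits 7 8 -> bits=011011011011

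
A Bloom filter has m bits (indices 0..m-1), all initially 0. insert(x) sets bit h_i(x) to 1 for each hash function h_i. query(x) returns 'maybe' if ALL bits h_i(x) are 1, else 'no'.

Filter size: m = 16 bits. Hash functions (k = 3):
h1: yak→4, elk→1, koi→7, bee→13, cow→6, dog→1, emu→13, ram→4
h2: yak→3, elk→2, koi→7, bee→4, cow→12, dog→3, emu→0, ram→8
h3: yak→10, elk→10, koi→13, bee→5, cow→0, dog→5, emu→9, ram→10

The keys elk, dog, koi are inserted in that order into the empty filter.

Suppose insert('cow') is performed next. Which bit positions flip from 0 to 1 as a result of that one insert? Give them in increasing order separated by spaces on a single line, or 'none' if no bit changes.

Start: bits=0000000000000000
After insert 'elk': sets bits 1 2 10 -> bits=0110000000100000
After insert 'dog': sets bits 1 3 5 -> bits=0111010000100000
After insert 'koi': sets bits 7 13 -> bits=0111010100100100
insert 'cow' would touch bits 0 6 12; currently bit0=0, bit6=0, bit12=0
Bits that are 0 among those (would change 0->1): 0 6 12

Answer: 0 6 12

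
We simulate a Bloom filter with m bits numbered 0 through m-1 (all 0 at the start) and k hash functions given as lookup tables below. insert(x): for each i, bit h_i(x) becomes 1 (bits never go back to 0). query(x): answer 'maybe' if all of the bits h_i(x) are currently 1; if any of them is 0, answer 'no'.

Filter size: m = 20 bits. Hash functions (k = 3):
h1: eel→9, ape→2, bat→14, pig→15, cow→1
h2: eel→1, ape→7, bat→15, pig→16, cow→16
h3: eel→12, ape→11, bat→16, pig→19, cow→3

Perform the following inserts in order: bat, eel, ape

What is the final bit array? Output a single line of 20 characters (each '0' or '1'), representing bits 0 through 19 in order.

Start: bits=00000000000000000000
After insert 'bat': sets bits 14 15 16 -> bits=00000000000000111000
After insert 'eel': sets bits 1 9 12 -> bits=01000000010010111000
After insert 'ape': sets bits 2 7 11 -> bits=01100001010110111000

Answer: 01100001010110111000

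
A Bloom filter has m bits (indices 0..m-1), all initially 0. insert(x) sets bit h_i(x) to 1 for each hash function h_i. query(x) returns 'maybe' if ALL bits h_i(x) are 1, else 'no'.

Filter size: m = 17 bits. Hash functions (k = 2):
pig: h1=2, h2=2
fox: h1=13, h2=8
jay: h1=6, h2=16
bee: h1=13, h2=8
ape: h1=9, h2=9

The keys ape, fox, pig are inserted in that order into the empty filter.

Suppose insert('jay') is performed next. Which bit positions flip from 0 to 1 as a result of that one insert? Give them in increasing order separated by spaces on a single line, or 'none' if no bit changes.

Answer: 6 16

Derivation:
Start: bits=00000000000000000
After insert 'ape': sets bits 9 -> bits=00000000010000000
After insert 'fox': sets bits 8 13 -> bits=00000000110001000
After insert 'pig': sets bits 2 -> bits=00100000110001000
insert 'jay' would touch bits 6 16; currently bit6=0, bit16=0
Bits that are 0 among those (would change 0->1): 6 16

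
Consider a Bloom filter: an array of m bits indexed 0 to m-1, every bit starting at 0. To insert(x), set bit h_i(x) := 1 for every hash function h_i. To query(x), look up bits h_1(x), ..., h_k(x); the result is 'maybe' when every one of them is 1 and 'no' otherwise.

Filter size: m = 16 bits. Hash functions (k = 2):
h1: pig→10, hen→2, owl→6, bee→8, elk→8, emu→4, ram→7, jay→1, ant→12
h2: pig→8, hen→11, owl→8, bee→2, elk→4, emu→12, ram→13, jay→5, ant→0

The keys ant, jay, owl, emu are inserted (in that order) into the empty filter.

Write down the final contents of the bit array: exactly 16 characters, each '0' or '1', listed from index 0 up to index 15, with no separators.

Start: bits=0000000000000000
After insert 'ant': sets bits 0 12 -> bits=1000000000001000
After insert 'jay': sets bits 1 5 -> bits=1100010000001000
After insert 'owl': sets bits 6 8 -> bits=1100011010001000
After insert 'emu': sets bits 4 12 -> bits=1100111010001000

Answer: 1100111010001000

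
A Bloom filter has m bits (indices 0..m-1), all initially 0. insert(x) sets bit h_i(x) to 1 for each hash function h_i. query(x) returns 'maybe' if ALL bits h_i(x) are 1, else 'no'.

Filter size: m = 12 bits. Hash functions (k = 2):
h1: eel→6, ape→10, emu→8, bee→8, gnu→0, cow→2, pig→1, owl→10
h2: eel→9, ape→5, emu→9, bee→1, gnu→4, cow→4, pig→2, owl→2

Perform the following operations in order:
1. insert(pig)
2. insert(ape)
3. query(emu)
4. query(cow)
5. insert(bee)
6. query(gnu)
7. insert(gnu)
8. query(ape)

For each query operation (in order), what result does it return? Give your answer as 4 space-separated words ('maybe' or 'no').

Answer: no no no maybe

Derivation:
Start: bits=000000000000
Op 1: insert pig -> sets bits 1 2 -> bits=011000000000
Op 2: insert ape -> sets bits 5 10 -> bits=011001000010
Op 3: query emu -> checks bit8=0, bit9=0 (has a 0) -> no
Op 4: query cow -> checks bit2=1, bit4=0 (has a 0) -> no
Op 5: insert bee -> sets bits 1 8 -> bits=011001001010
Op 6: query gnu -> checks bit0=0, bit4=0 (has a 0) -> no
Op 7: insert gnu -> sets bits 0 4 -> bits=111011001010
Op 8: query ape -> checks bit5=1, bit10=1 (all 1) -> maybe
Query results in order: no no no maybe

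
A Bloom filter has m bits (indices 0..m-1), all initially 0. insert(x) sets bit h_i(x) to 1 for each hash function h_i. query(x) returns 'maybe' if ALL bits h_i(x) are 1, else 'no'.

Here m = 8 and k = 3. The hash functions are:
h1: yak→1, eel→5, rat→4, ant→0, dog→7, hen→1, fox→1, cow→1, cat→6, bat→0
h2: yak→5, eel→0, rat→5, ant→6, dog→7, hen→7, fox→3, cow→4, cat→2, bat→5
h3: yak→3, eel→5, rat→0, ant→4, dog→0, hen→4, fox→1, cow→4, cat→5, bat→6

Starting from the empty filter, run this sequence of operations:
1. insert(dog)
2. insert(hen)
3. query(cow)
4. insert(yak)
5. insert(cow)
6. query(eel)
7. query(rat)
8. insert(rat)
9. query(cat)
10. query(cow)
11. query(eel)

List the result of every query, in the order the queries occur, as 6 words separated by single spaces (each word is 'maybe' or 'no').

Answer: maybe maybe maybe no maybe maybe

Derivation:
Start: bits=00000000
Op 1: insert dog -> sets bits 0 7 -> bits=10000001
Op 2: insert hen -> sets bits 1 4 7 -> bits=11001001
Op 3: query cow -> checks bit1=1, bit4=1 (all 1) -> maybe
Op 4: insert yak -> sets bits 1 3 5 -> bits=11011101
Op 5: insert cow -> sets bits 1 4 -> bits=11011101
Op 6: query eel -> checks bit0=1, bit5=1 (all 1) -> maybe
Op 7: query rat -> checks bit0=1, bit4=1, bit5=1 (all 1) -> maybe
Op 8: insert rat -> sets bits 0 4 5 -> bits=11011101
Op 9: query cat -> checks bit2=0, bit5=1, bit6=0 (has a 0) -> no
Op 10: query cow -> checks bit1=1, bit4=1 (all 1) -> maybe
Op 11: query eel -> checks bit0=1, bit5=1 (all 1) -> maybe
Query results in order: maybe maybe maybe no maybe maybe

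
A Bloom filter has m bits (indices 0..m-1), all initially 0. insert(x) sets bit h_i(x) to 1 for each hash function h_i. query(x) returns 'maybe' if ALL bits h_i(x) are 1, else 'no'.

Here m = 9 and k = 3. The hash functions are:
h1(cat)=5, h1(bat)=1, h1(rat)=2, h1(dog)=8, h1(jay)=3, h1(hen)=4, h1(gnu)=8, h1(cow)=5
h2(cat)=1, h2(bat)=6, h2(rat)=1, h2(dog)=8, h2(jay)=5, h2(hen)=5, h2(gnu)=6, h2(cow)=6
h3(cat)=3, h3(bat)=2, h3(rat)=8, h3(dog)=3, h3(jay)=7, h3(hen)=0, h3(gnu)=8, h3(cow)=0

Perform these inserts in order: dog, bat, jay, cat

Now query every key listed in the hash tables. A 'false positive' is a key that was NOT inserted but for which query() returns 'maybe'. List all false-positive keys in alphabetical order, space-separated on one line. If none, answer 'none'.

Answer: gnu rat

Derivation:
Start: bits=000000000
After insert 'dog': sets bits 3 8 -> bits=000100001
After insert 'bat': sets bits 1 2 6 -> bits=011100101
After insert 'jay': sets bits 3 5 7 -> bits=011101111
After insert 'cat': sets bits 1 3 5 -> bits=011101111
Not inserted: cow gnu hen rat — query each against bits=011101111:
query cow: checks bit0=0, bit5=1, bit6=1 (has a 0) -> no => not a false positive
query gnu: checks bit6=1, bit8=1 (all 1) -> maybe => FALSE POSITIVE
query hen: checks bit0=0, bit4=0, bit5=1 (has a 0) -> no => not a false positive
query rat: checks bit1=1, bit2=1, bit8=1 (all 1) -> maybe => FALSE POSITIVE
False positives (alphabetical): gnu rat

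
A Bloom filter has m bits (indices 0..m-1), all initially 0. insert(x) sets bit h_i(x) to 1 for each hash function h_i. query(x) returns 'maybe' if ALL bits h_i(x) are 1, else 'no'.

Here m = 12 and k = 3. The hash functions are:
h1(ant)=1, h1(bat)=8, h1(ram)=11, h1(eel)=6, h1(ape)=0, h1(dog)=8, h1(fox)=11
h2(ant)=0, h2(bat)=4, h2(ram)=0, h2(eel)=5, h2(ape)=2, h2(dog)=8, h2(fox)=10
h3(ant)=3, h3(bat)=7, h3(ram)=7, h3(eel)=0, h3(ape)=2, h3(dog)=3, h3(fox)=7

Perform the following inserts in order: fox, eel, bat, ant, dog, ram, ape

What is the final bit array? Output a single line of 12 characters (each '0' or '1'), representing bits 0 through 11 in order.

Answer: 111111111011

Derivation:
Start: bits=000000000000
After insert 'fox': sets bits 7 10 11 -> bits=000000010011
After insert 'eel': sets bits 0 5 6 -> bits=100001110011
After insert 'bat': sets bits 4 7 8 -> bits=100011111011
After insert 'ant': sets bits 0 1 3 -> bits=110111111011
After insert 'dog': sets bits 3 8 -> bits=110111111011
After insert 'ram': sets bits 0 7 11 -> bits=110111111011
After insert 'ape': sets bits 0 2 -> bits=111111111011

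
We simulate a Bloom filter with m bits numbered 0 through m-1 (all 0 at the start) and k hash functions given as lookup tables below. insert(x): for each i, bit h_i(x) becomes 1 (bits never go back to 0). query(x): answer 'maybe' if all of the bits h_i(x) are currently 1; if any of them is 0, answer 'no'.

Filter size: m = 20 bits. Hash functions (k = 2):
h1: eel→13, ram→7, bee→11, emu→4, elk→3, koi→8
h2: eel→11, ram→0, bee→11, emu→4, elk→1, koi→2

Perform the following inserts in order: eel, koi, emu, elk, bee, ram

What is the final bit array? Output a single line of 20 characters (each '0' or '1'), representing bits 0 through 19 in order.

Start: bits=00000000000000000000
After insert 'eel': sets bits 11 13 -> bits=00000000000101000000
After insert 'koi': sets bits 2 8 -> bits=00100000100101000000
After insert 'emu': sets bits 4 -> bits=00101000100101000000
After insert 'elk': sets bits 1 3 -> bits=01111000100101000000
After insert 'bee': sets bits 11 -> bits=01111000100101000000
After insert 'ram': sets bits 0 7 -> bits=11111001100101000000

Answer: 11111001100101000000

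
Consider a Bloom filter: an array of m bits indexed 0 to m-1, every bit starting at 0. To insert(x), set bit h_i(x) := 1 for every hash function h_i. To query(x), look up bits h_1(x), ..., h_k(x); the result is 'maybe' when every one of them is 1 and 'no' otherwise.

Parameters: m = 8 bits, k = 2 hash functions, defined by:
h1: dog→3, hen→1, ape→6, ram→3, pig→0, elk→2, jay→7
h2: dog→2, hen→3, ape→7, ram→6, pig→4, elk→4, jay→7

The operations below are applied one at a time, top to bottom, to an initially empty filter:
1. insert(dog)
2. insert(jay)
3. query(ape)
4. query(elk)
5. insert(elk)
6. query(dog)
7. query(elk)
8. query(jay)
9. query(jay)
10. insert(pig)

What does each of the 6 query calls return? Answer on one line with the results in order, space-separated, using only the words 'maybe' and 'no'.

Start: bits=00000000
Op 1: insert dog -> sets bits 2 3 -> bits=00110000
Op 2: insert jay -> sets bits 7 -> bits=00110001
Op 3: query ape -> checks bit6=0, bit7=1 (has a 0) -> no
Op 4: query elk -> checks bit2=1, bit4=0 (has a 0) -> no
Op 5: insert elk -> sets bits 2 4 -> bits=00111001
Op 6: query dog -> checks bit2=1, bit3=1 (all 1) -> maybe
Op 7: query elk -> checks bit2=1, bit4=1 (all 1) -> maybe
Op 8: query jay -> checks bit7=1 (all 1) -> maybe
Op 9: query jay -> checks bit7=1 (all 1) -> maybe
Op 10: insert pig -> sets bits 0 4 -> bits=10111001
Query results in order: no no maybe maybe maybe maybe

Answer: no no maybe maybe maybe maybe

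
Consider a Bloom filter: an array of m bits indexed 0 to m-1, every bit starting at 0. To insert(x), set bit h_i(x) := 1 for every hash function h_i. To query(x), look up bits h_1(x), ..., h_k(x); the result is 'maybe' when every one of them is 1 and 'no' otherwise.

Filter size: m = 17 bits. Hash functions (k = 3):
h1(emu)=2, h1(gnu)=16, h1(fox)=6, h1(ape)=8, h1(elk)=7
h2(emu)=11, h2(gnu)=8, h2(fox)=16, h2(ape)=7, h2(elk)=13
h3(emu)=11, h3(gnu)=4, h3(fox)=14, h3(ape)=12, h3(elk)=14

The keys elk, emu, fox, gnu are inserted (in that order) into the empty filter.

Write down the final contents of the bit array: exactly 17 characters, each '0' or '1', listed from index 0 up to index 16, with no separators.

Start: bits=00000000000000000
After insert 'elk': sets bits 7 13 14 -> bits=00000001000001100
After insert 'emu': sets bits 2 11 -> bits=00100001000101100
After insert 'fox': sets bits 6 14 16 -> bits=00100011000101101
After insert 'gnu': sets bits 4 8 16 -> bits=00101011100101101

Answer: 00101011100101101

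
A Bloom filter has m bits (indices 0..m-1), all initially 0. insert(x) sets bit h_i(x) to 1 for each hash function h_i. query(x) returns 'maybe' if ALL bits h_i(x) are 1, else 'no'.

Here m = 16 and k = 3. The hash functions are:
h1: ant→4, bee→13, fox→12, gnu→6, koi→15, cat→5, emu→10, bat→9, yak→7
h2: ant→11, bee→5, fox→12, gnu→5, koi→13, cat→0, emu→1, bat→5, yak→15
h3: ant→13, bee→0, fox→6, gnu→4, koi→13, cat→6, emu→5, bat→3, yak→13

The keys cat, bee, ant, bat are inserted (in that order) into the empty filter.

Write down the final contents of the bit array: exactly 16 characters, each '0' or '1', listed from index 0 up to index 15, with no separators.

Answer: 1001111001010100

Derivation:
Start: bits=0000000000000000
After insert 'cat': sets bits 0 5 6 -> bits=1000011000000000
After insert 'bee': sets bits 0 5 13 -> bits=1000011000000100
After insert 'ant': sets bits 4 11 13 -> bits=1000111000010100
After insert 'bat': sets bits 3 5 9 -> bits=1001111001010100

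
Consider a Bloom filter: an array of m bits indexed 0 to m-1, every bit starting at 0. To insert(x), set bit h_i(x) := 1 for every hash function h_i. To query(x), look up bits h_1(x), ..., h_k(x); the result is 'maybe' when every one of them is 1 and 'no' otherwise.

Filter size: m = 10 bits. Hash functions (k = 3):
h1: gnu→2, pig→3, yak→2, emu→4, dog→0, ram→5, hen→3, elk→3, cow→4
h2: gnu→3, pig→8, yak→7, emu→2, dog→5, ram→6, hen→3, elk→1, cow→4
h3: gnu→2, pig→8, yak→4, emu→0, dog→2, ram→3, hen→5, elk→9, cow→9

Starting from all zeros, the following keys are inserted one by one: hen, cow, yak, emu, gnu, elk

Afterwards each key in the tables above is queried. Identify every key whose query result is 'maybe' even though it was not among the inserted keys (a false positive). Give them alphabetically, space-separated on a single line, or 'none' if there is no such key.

Start: bits=0000000000
After insert 'hen': sets bits 3 5 -> bits=0001010000
After insert 'cow': sets bits 4 9 -> bits=0001110001
After insert 'yak': sets bits 2 4 7 -> bits=0011110101
After insert 'emu': sets bits 0 2 4 -> bits=1011110101
After insert 'gnu': sets bits 2 3 -> bits=1011110101
After insert 'elk': sets bits 1 3 9 -> bits=1111110101
Not inserted: dog pig ram — query each against bits=1111110101:
query dog: checks bit0=1, bit2=1, bit5=1 (all 1) -> maybe => FALSE POSITIVE
query pig: checks bit3=1, bit8=0 (has a 0) -> no => not a false positive
query ram: checks bit3=1, bit5=1, bit6=0 (has a 0) -> no => not a false positive
False positives (alphabetical): dog

Answer: dog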